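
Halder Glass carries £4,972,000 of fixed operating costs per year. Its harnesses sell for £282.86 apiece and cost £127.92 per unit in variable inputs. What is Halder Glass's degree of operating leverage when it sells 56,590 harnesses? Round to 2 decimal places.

Total contribution margin = 56,590 × £154.94 = £8,768,054.60.
EBIT = £8,768,054.60 − £4,972,000 = £3,796,054.60.
So DOL = total CM / EBIT = £8,768,054.60 / £3,796,054.60 = 2.3098.

2.31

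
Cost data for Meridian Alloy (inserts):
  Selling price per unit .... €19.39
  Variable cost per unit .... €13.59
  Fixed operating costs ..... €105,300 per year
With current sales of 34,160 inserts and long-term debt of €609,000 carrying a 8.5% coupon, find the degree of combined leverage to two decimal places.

Contribution at this volume is 34,160 × €5.80 = €198,128.00.
Subtracting fixed costs: EBIT = €198,128.00 − €105,300 = €92,828.00. Interest = €51,765.00, so EBIT − I = €41,063.00.
DCL = contribution ÷ (EBIT − I) = €198,128.00 ÷ €41,063.00 = 4.8250.

4.82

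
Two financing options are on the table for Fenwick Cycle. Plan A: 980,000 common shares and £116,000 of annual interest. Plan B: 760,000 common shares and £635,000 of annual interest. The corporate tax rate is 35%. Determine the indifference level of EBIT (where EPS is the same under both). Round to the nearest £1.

£2,427,909

Set EPS_A = EPS_B: (EBIT − £116,000)(1 − 0.35) ÷ 980,000 = (EBIT − £635,000)(1 − 0.35) ÷ 760,000.
Cancelling (1 − t) and cross-multiplying: 760,000·(EBIT − 116,000) = 980,000·(EBIT − 635,000).
EBIT × (980,000 − 760,000) = 635,000 × 980,000 − 116,000 × 760,000 = 534,140,000,000, so EBIT = 534,140,000,000 ÷ 220,000 = 2,427,909.09.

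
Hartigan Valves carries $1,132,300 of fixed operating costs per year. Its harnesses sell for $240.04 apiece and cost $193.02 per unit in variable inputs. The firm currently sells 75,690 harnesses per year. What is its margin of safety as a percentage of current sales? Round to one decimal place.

68.2%

Each unit contributes $240.04 − $193.02 = $47.02. Break-even units = $1,132,300 ÷ $47.02 = 24,081.24; break-even revenue = 24,081.24 × $240.04 = $5,780,461.34.
Current sales = 75,690 × $240.04 = $18,168,627.60.
Margin of safety = ($18,168,627.60 − $5,780,461.34) ÷ $18,168,627.60 = 68.2%.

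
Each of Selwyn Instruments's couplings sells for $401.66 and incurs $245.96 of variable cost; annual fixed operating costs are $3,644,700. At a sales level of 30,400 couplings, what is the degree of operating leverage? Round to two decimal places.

Contribution at this volume is 30,400 × $155.70 = $4,733,280.00.
EBIT = $4,733,280.00 − $3,644,700 = $1,088,580.00.
So DOL = total CM / EBIT = $4,733,280.00 / $1,088,580.00 = 4.3481.

4.35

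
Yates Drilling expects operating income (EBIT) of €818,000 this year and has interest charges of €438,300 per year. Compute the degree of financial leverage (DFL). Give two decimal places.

Annual interest charges come to €438,300.00.
Degree of financial leverage = EBIT / (EBIT − interest) = €818,000 / €379,700.00 = 2.1543.

2.15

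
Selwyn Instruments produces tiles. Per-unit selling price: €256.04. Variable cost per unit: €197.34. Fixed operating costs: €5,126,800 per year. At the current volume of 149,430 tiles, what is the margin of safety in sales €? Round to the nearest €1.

€15,897,777

Each unit contributes €256.04 − €197.34 = €58.70. Break-even units = €5,126,800 ÷ €58.70 = 87,339.01; break-even revenue = 87,339.01 × €256.04 = €22,362,280.61.
Actual sales revenue = 149,430 × €256.04 = €38,260,057.20.
Margin of safety = €38,260,057.20 − €22,362,280.61 = €15,897,777.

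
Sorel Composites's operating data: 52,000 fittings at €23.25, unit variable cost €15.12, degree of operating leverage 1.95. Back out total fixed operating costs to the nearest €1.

At 52,000 units, contribution = 52,000 × €8.13 = €422,760.00.
Since DOL = CM ÷ EBIT, EBIT = €422,760.00 ÷ 1.95 = €216,800.00.
Fixed costs = CM − EBIT = €422,760.00 − €216,800.00 = €205,960.

€205,960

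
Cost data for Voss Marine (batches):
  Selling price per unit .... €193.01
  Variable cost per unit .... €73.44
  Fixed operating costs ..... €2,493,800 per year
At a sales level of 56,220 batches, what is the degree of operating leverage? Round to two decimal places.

1.59

At 56,220 units, contribution = 56,220 × €119.57 = €6,722,225.40.
Subtracting fixed costs: EBIT = €6,722,225.40 − €2,493,800 = €4,228,425.40.
So DOL = total CM / EBIT = €6,722,225.40 / €4,228,425.40 = 1.5898.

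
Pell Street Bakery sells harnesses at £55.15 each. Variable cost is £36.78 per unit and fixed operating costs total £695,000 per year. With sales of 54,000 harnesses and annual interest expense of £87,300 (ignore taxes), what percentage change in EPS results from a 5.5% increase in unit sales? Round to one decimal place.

At 54,000 units, contribution = 54,000 × £18.37 = £991,980.00.
Subtracting fixed costs: EBIT = £991,980.00 − £695,000 = £296,980.00.
Interest = £87,300.00, so EBIT − I = £209,680.00.
DCL = total CM / (EBIT − I) = £991,980.00 / £209,680.00 = 4.7309.
EPS therefore changes by 4.7309 × (+5.5%) = +26.0%.

+26.0%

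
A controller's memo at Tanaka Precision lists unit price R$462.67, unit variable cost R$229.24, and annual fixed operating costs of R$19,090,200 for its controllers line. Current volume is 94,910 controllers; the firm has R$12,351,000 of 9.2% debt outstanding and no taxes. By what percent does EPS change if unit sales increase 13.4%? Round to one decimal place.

+154.0%

Total contribution margin = 94,910 × R$233.43 = R$22,154,841.30.
EBIT = R$22,154,841.30 − R$19,090,200 = R$3,064,641.30.
Interest = R$1,136,292.00, so EBIT − I = R$1,928,349.30.
Degree of combined leverage = contribution ÷ (EBIT − I) = R$22,154,841.30 ÷ R$1,928,349.30 = 11.4890.
%ΔEPS = DCL × %ΔSales = 11.4890 × +13.4% = +154.0%.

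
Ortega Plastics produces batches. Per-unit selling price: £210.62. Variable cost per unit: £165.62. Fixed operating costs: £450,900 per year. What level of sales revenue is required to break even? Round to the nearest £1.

CM per unit = £210.62 − £165.62 = £45.00; CM ratio = £45.00 / £210.62 = 0.2137.
Break-even sales = FC ÷ CM ratio = £450,900 × £210.62 / £45.00 = £2,110,412.

£2,110,412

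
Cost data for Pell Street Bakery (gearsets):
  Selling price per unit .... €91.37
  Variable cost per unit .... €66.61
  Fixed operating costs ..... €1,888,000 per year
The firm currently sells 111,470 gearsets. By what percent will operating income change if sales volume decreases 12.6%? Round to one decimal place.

-39.9%

Contribution at this volume is 111,470 × €24.76 = €2,759,997.20.
Subtracting fixed costs: EBIT = €2,759,997.20 − €1,888,000 = €871,997.20.
So DOL = total CM / EBIT = €2,759,997.20 / €871,997.20 = 3.1651.
So EBIT moves 3.1651 × (-12.6%) = -39.9%.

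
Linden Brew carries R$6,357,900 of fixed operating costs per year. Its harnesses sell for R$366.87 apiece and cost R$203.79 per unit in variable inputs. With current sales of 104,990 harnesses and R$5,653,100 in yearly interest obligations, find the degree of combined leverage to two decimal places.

Total contribution margin = 104,990 × R$163.08 = R$17,121,769.20.
Subtracting fixed costs: EBIT = R$17,121,769.20 − R$6,357,900 = R$10,763,869.20. Interest = R$5,653,100.00.
DOL = R$17,121,769.20 ÷ R$10,763,869.20 = 1.5907; DFL = R$10,763,869.20 ÷ R$5,110,769.20 = 2.1061.
DCL = DOL × DFL = 1.5907 × 2.1061 = 3.3502.

3.35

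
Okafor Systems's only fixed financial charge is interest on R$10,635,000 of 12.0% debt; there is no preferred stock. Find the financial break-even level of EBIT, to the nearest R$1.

Annual interest = 12.0% × R$10,635,000 = R$1,276,200.00.
Without preferred stock the financial break-even is simply EBIT = interest = R$1,276,200.00.

R$1,276,200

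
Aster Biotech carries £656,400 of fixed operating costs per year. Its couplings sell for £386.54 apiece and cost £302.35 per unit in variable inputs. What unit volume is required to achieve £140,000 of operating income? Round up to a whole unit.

Each unit contributes £386.54 − £302.35 = £84.19.
Units = (FC + target) / CM = (£656,400 + £140,000) / £84.19 = 9,459.56, so 9,460 couplings.

9,460 couplings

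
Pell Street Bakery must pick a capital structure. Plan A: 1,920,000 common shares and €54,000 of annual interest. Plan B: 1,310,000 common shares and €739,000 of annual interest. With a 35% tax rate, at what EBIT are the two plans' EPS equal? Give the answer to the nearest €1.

Set EPS_A = EPS_B: (EBIT − €54,000)(1 − 0.35) ÷ 1,920,000 = (EBIT − €739,000)(1 − 0.35) ÷ 1,310,000.
The (1 − t) factor cancels: (EBIT − 54,000) × 1,310,000 = (EBIT − 739,000) × 1,920,000.
EBIT × (1,920,000 − 1,310,000) = 739,000 × 1,920,000 − 54,000 × 1,310,000 = 1,348,140,000,000, so EBIT = 1,348,140,000,000 ÷ 610,000 = 2,210,065.57.

€2,210,066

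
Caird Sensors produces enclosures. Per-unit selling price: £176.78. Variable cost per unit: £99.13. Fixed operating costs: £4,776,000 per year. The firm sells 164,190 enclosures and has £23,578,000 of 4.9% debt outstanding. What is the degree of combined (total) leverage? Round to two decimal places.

1.87

At 164,190 units, contribution = 164,190 × £77.65 = £12,749,353.50.
Operating income = contribution − fixed costs = £12,749,353.50 − £4,776,000 = £7,973,353.50. Interest = £1,155,322.00, so EBIT − I = £6,818,031.50.
Degree of total leverage = total CM / (EBIT − interest) = £12,749,353.50 / £6,818,031.50 = 1.8699.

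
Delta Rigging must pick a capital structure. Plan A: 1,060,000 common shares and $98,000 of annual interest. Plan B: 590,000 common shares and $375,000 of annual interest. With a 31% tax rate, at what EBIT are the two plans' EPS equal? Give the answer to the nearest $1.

$722,723

At indifference, (EBIT − 98,000)(1 − t)/1,060,000 = (EBIT − 375,000)(1 − t)/590,000.
The (1 − t) factor cancels: (EBIT − 98,000) × 590,000 = (EBIT − 375,000) × 1,060,000.
Solving, EBIT = (375,000·1,060,000 − 98,000·590,000) / (1,060,000 − 590,000) = 339,680,000,000 / 470,000 = 722,723.40.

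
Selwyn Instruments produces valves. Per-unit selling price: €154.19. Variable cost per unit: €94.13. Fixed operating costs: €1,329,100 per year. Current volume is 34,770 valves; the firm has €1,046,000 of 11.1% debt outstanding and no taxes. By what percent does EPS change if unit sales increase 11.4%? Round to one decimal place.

+37.0%

Contribution at this volume is 34,770 × €60.06 = €2,088,286.20.
Operating income = contribution − fixed costs = €2,088,286.20 − €1,329,100 = €759,186.20.
After interest of €116,106.00, pre-tax earnings = €643,080.20.
DCL = total CM / (EBIT − I) = €2,088,286.20 / €643,080.20 = 3.2473.
EPS therefore changes by 3.2473 × (+11.4%) = +37.0%.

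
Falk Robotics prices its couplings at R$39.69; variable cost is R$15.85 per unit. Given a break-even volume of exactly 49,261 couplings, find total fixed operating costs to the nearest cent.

R$1,174,382.24

Each unit contributes R$39.69 − R$15.85 = R$23.84.
Since BE = FC / CM, FC = 49,261 × R$23.84 = R$1,174,382.24.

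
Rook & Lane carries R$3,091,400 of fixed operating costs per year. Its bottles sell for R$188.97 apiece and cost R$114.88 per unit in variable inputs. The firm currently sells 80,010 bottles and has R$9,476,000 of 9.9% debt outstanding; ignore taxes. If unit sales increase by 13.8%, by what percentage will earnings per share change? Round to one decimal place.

Contribution at this volume is 80,010 × R$74.09 = R$5,927,940.90.
EBIT = R$5,927,940.90 − R$3,091,400 = R$2,836,540.90.
Interest = R$938,124.00, so EBIT − I = R$1,898,416.90.
DCL = total CM / (EBIT − I) = R$5,927,940.90 / R$1,898,416.90 = 3.1226.
%ΔEPS = DCL × %ΔSales = 3.1226 × +13.8% = +43.1%.

+43.1%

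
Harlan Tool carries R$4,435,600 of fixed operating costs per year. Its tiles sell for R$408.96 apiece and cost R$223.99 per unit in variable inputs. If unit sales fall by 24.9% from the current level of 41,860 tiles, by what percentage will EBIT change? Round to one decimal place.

At 41,860 units, contribution = 41,860 × R$184.97 = R$7,742,844.20.
Operating income = contribution − fixed costs = R$7,742,844.20 − R$4,435,600 = R$3,307,244.20.
DOL = contribution ÷ EBIT = R$7,742,844.20 ÷ R$3,307,244.20 = 2.3412.
So EBIT moves 2.3412 × (-24.9%) = -58.3%.

-58.3%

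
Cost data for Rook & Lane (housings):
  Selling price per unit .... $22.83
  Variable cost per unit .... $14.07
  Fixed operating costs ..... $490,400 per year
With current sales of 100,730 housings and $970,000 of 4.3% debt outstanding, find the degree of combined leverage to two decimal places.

At 100,730 units, contribution = 100,730 × $8.76 = $882,394.80.
EBIT = $882,394.80 − $490,400 = $391,994.80. Interest = $41,710.00, so EBIT − I = $350,284.80.
DCL = contribution ÷ (EBIT − I) = $882,394.80 ÷ $350,284.80 = 2.5191.

2.52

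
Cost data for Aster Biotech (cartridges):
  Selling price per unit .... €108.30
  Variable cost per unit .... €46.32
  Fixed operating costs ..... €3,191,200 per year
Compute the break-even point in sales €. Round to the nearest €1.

€5,576,105

Contribution margin per unit = €108.30 − €46.32 = €61.98, a CM ratio of €61.98 ÷ €108.30 = 0.5723.
Break-even revenue = fixed costs × price ÷ CM = €3,191,200 × €108.30 ÷ €61.98 = €5,576,105.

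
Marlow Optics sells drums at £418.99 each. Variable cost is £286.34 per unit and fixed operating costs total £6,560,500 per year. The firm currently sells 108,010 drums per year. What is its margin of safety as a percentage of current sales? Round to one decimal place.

Unit CM = price − variable cost = £418.99 − £286.34 = £132.65. Break-even units = £6,560,500 ÷ £132.65 = 49,457.22; break-even revenue = 49,457.22 × £418.99 = £20,722,079.87.
Current sales = 108,010 × £418.99 = £45,255,109.90.
Margin of safety = (£45,255,109.90 − £20,722,079.87) ÷ £45,255,109.90 = 54.2%.

54.2%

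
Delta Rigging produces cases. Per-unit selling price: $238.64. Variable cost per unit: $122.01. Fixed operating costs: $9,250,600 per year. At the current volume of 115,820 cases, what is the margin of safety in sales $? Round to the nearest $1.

Contribution margin per unit = $238.64 − $122.01 = $116.63. Break-even units = $9,250,600 ÷ $116.63 = 79,315.78; break-even revenue = 79,315.78 × $238.64 = $18,927,918.92.
Actual sales revenue = 115,820 × $238.64 = $27,639,284.80.
Margin of safety = $27,639,284.80 − $18,927,918.92 = $8,711,366.

$8,711,366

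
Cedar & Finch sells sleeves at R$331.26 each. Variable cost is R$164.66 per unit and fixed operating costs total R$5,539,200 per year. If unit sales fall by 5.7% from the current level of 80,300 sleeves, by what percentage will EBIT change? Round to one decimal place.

At 80,300 units, contribution = 80,300 × R$166.60 = R$13,377,980.00.
Subtracting fixed costs: EBIT = R$13,377,980.00 − R$5,539,200 = R$7,838,780.00.
So DOL = total CM / EBIT = R$13,377,980.00 / R$7,838,780.00 = 1.7066.
%ΔEBIT = DOL × %ΔSales = 1.7066 × -5.7% = -9.7%.

-9.7%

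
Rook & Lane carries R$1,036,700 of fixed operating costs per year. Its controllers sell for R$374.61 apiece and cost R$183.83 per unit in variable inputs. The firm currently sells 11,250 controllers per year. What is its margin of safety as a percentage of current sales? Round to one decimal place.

51.7%

Each unit contributes R$374.61 − R$183.83 = R$190.78. Break-even units = R$1,036,700 ÷ R$190.78 = 5,434.01; break-even revenue = 5,434.01 × R$374.61 = R$2,035,633.65.
Actual sales revenue = 11,250 × R$374.61 = R$4,214,362.50.
Margin of safety = (R$4,214,362.50 − R$2,035,633.65) ÷ R$4,214,362.50 = 51.7%.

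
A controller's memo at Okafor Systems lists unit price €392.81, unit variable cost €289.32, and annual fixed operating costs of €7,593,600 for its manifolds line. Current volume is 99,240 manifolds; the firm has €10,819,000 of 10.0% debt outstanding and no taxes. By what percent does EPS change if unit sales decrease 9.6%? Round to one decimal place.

Contribution at this volume is 99,240 × €103.49 = €10,270,347.60.
Operating income = contribution − fixed costs = €10,270,347.60 − €7,593,600 = €2,676,747.60.
Interest = €1,081,900.00, so EBIT − I = €1,594,847.60.
Degree of combined leverage = contribution ÷ (EBIT − I) = €10,270,347.60 ÷ €1,594,847.60 = 6.4397.
EPS therefore changes by 6.4397 × (-9.6%) = -61.8%.

-61.8%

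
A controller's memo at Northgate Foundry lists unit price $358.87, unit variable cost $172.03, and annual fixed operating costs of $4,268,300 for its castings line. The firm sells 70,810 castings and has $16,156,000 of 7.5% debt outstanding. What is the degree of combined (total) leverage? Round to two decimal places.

1.71

Total contribution margin = 70,810 × $186.84 = $13,230,140.40.
Operating income = contribution − fixed costs = $13,230,140.40 − $4,268,300 = $8,961,840.40. Interest = $1,211,700.00.
DOL = $13,230,140.40 ÷ $8,961,840.40 = 1.4763; DFL = $8,961,840.40 ÷ $7,750,140.40 = 1.1563.
Combined leverage = 1.4763 × 1.1563 = 1.7070.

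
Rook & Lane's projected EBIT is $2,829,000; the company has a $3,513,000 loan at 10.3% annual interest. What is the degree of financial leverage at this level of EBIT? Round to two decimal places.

Annual interest charges come to $361,839.00.
DFL = EBIT ÷ (EBIT − I) = $2,829,000 ÷ ($2,829,000 − $361,839.00) = $2,829,000 ÷ $2,467,161.00 = 1.1467.

1.15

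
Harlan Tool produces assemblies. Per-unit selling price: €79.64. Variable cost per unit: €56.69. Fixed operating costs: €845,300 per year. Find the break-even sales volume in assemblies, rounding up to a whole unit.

Each unit contributes €79.64 − €56.69 = €22.95.
Break-even Q = €845,300 / €22.95 = 36,832.24 → 36,833 assemblies.

36,833 assemblies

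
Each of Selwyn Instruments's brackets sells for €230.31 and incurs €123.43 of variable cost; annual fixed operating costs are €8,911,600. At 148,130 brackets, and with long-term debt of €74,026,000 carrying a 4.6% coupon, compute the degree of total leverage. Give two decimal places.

4.50

At 148,130 units, contribution = 148,130 × €106.88 = €15,832,134.40.
Subtracting fixed costs: EBIT = €15,832,134.40 − €8,911,600 = €6,920,534.40. Interest = €3,405,196.00, so EBIT − I = €3,515,338.40.
Degree of total leverage = total CM / (EBIT − interest) = €15,832,134.40 / €3,515,338.40 = 4.5037.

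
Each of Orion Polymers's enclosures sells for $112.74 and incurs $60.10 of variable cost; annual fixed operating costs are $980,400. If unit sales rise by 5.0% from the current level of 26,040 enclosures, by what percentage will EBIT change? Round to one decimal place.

+17.6%

Contribution at this volume is 26,040 × $52.64 = $1,370,745.60.
EBIT = $1,370,745.60 − $980,400 = $390,345.60.
Degree of operating leverage = $1,370,745.60 / $390,345.60 = 3.5116.
Operating income changes by 3.5116 × +5.0% = +17.6%.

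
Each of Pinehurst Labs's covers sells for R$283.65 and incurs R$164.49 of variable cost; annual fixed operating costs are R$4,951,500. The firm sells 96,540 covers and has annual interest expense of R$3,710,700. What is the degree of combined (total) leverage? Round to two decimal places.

4.05

At 96,540 units, contribution = 96,540 × R$119.16 = R$11,503,706.40.
Operating income = contribution − fixed costs = R$11,503,706.40 − R$4,951,500 = R$6,552,206.40. Interest = R$3,710,700.00, so EBIT − I = R$2,841,506.40.
DCL = contribution ÷ (EBIT − I) = R$11,503,706.40 ÷ R$2,841,506.40 = 4.0485.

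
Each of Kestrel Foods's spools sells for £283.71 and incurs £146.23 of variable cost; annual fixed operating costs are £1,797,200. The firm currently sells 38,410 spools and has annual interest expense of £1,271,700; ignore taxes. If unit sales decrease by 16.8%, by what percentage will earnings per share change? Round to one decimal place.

-40.1%

Contribution at this volume is 38,410 × £137.48 = £5,280,606.80.
Subtracting fixed costs: EBIT = £5,280,606.80 − £1,797,200 = £3,483,406.80.
After interest of £1,271,700.00, pre-tax earnings = £2,211,706.80.
Degree of combined leverage = contribution ÷ (EBIT − I) = £5,280,606.80 ÷ £2,211,706.80 = 2.3876.
EPS therefore changes by 2.3876 × (-16.8%) = -40.1%.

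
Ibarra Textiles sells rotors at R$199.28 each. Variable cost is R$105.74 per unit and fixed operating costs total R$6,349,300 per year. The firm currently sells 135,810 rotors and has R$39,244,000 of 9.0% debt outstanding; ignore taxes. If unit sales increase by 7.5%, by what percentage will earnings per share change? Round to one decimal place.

Contribution at this volume is 135,810 × R$93.54 = R$12,703,667.40.
EBIT = R$12,703,667.40 − R$6,349,300 = R$6,354,367.40.
After interest of R$3,531,960.00, pre-tax earnings = R$2,822,407.40.
Degree of combined leverage = contribution ÷ (EBIT − I) = R$12,703,667.40 ÷ R$2,822,407.40 = 4.5010.
%ΔEPS = DCL × %ΔSales = 4.5010 × +7.5% = +33.8%.

+33.8%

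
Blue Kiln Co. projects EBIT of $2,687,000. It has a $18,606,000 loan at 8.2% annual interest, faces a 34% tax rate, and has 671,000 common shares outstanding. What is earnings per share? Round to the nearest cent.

Pre-tax income = $2,687,000 − $1,525,692.00 = $1,161,308.00.
After tax at 34%: net income = $1,161,308.00 × 0.66 = $766,463.28.
Per share: $766,463.28 / 671,000 shares = $1.14.

$1.14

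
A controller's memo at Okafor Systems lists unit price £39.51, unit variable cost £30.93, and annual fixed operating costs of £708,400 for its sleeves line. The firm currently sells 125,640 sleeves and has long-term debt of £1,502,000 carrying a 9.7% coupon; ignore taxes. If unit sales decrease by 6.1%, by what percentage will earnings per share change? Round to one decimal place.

-29.4%

Total contribution margin = 125,640 × £8.58 = £1,077,991.20.
Operating income = contribution − fixed costs = £1,077,991.20 − £708,400 = £369,591.20.
After interest of £145,694.00, pre-tax earnings = £223,897.20.
Degree of combined leverage = contribution ÷ (EBIT − I) = £1,077,991.20 ÷ £223,897.20 = 4.8147.
EPS therefore changes by 4.8147 × (-6.1%) = -29.4%.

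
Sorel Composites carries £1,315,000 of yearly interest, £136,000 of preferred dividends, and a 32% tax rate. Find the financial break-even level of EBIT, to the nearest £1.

Grossing the preferred dividend up to pre-tax terms: £136,000 / (1 − 0.32) = £200,000.00.
Financial break-even EBIT = interest + D_p ÷ (1 − t) = £1,315,000 + £200,000.00 = £1,515,000.00.

£1,515,000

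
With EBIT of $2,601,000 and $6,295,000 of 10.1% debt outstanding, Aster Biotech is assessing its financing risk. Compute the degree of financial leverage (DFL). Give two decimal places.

1.32

Annual interest charges come to $635,795.00.
DFL = EBIT ÷ (EBIT − I) = $2,601,000 ÷ ($2,601,000 − $635,795.00) = $2,601,000 ÷ $1,965,205.00 = 1.3235.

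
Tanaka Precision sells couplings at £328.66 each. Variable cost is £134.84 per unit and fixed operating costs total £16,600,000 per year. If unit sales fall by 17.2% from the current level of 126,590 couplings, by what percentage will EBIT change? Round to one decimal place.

Total contribution margin = 126,590 × £193.82 = £24,535,673.80.
Subtracting fixed costs: EBIT = £24,535,673.80 − £16,600,000 = £7,935,673.80.
Degree of operating leverage = £24,535,673.80 / £7,935,673.80 = 3.0918.
So EBIT moves 3.0918 × (-17.2%) = -53.2%.

-53.2%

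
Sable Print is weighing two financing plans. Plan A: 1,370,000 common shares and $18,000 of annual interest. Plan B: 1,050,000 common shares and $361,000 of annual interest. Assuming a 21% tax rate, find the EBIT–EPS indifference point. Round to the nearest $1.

At indifference, (EBIT − 18,000)(1 − t)/1,370,000 = (EBIT − 361,000)(1 − t)/1,050,000.
The (1 − t) factor cancels: (EBIT − 18,000) × 1,050,000 = (EBIT − 361,000) × 1,370,000.
Solving, EBIT = (361,000·1,370,000 − 18,000·1,050,000) / (1,370,000 − 1,050,000) = 475,670,000,000 / 320,000 = 1,486,468.75.

$1,486,469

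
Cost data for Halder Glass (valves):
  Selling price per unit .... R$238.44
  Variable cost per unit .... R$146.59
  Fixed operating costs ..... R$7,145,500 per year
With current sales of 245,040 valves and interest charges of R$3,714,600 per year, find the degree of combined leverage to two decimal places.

Total contribution margin = 245,040 × R$91.85 = R$22,506,924.00.
Subtracting fixed costs: EBIT = R$22,506,924.00 − R$7,145,500 = R$15,361,424.00. Interest = R$3,714,600.00.
DOL = R$22,506,924.00 ÷ R$15,361,424.00 = 1.4652; DFL = R$15,361,424.00 ÷ R$11,646,824.00 = 1.3189.
DCL = DOL × DFL = 1.4652 × 1.3189 = 1.9325.

1.93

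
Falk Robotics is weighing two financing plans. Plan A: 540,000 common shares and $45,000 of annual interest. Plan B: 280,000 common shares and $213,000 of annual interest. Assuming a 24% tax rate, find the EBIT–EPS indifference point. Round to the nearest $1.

At indifference, (EBIT − 45,000)(1 − t)/540,000 = (EBIT − 213,000)(1 − t)/280,000.
Cancelling (1 − t) and cross-multiplying: 280,000·(EBIT − 45,000) = 540,000·(EBIT − 213,000).
Solving, EBIT = (213,000·540,000 − 45,000·280,000) / (540,000 − 280,000) = 102,420,000,000 / 260,000 = 393,923.08.

$393,923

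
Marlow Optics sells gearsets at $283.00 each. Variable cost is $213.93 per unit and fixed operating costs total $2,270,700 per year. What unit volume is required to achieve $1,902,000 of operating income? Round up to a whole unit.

60,413 gearsets

Unit CM = price − variable cost = $283.00 − $213.93 = $69.07.
Need Q such that Q × $69.07 − $2,270,700 = $1,902,000, i.e. Q = $4,172,700 / $69.07 = 60,412.62 → 60,413.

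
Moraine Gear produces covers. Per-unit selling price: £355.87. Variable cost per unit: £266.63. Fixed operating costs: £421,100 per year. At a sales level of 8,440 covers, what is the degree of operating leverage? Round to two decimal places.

Total contribution margin = 8,440 × £89.24 = £753,185.60.
EBIT = £753,185.60 − £421,100 = £332,085.60.
So DOL = total CM / EBIT = £753,185.60 / £332,085.60 = 2.2680.

2.27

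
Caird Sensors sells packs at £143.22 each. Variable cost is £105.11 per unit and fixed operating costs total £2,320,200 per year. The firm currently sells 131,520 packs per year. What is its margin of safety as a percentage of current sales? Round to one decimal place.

Contribution margin per unit = £143.22 − £105.11 = £38.11. Break-even units = £2,320,200 ÷ £38.11 = 60,881.66; break-even revenue = 60,881.66 × £143.22 = £8,719,471.11.
Actual sales revenue = 131,520 × £143.22 = £18,836,294.40.
Margin of safety = (£18,836,294.40 − £8,719,471.11) ÷ £18,836,294.40 = 53.7%.

53.7%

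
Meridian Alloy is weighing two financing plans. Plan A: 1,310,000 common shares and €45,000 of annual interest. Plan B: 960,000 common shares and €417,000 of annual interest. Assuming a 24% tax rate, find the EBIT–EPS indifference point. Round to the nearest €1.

€1,437,343

Set EPS_A = EPS_B: (EBIT − €45,000)(1 − 0.24) ÷ 1,310,000 = (EBIT − €417,000)(1 − 0.24) ÷ 960,000.
Cancelling (1 − t) and cross-multiplying: 960,000·(EBIT − 45,000) = 1,310,000·(EBIT − 417,000).
EBIT × (1,310,000 − 960,000) = 417,000 × 1,310,000 − 45,000 × 960,000 = 503,070,000,000, so EBIT = 503,070,000,000 ÷ 350,000 = 1,437,342.86.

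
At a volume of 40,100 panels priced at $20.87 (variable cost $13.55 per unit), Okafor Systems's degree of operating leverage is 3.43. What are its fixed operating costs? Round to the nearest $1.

At 40,100 units, contribution = 40,100 × $7.32 = $293,532.00.
Since DOL = CM ÷ EBIT, EBIT = $293,532.00 ÷ 3.43 = $85,577.84.
And FC = contribution − EBIT = $293,532.00 − $85,577.84 = $207,954.

$207,954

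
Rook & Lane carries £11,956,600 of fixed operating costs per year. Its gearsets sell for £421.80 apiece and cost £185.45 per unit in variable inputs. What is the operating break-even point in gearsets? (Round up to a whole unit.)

50,589 gearsets

Unit CM = price − variable cost = £421.80 − £185.45 = £236.35.
Break-even volume = fixed costs ÷ CM per unit = £11,956,600 ÷ £236.35 = 50,588.53, so 50,589 gearsets.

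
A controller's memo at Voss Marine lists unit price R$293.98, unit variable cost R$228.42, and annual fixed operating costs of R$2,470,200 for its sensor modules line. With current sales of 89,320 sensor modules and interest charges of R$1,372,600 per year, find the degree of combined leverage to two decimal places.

2.91

Contribution at this volume is 89,320 × R$65.56 = R$5,855,819.20.
Subtracting fixed costs: EBIT = R$5,855,819.20 − R$2,470,200 = R$3,385,619.20. Interest = R$1,372,600.00.
DOL = R$5,855,819.20 ÷ R$3,385,619.20 = 1.7296; DFL = R$3,385,619.20 ÷ R$2,013,019.20 = 1.6819.
Combined leverage = 1.7296 × 1.6819 = 2.9090.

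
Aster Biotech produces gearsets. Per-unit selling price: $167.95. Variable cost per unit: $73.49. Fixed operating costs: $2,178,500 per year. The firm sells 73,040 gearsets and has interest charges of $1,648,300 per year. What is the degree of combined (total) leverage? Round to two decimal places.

Contribution at this volume is 73,040 × $94.46 = $6,899,358.40.
Operating income = contribution − fixed costs = $6,899,358.40 − $2,178,500 = $4,720,858.40. Interest = $1,648,300.00, so EBIT − I = $3,072,558.40.
DCL = contribution ÷ (EBIT − I) = $6,899,358.40 ÷ $3,072,558.40 = 2.2455.

2.25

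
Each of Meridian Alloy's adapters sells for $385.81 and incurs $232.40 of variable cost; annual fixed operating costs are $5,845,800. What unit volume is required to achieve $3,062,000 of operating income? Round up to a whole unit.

58,066 adapters

Unit CM = price − variable cost = $385.81 − $232.40 = $153.41.
Required volume = (fixed costs + target profit) ÷ CM = ($5,845,800 + $3,062,000) ÷ $153.41 = 58,065.32, so 58,066 adapters.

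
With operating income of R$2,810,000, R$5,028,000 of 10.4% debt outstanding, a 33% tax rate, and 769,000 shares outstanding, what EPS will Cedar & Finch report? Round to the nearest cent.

Pre-tax income = R$2,810,000 − R$522,912.00 = R$2,287,088.00.
Net income = R$2,287,088.00 × (1 − 0.33) = R$1,532,348.96.
Per share: R$1,532,348.96 / 769,000 shares = R$1.99.

R$1.99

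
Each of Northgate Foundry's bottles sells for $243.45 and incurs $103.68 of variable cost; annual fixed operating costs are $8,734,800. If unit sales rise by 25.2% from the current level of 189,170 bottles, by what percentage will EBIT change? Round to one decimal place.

+37.6%

Contribution at this volume is 189,170 × $139.77 = $26,440,290.90.
Subtracting fixed costs: EBIT = $26,440,290.90 − $8,734,800 = $17,705,490.90.
DOL = contribution ÷ EBIT = $26,440,290.90 ÷ $17,705,490.90 = 1.4933.
Operating income changes by 1.4933 × +25.2% = +37.6%.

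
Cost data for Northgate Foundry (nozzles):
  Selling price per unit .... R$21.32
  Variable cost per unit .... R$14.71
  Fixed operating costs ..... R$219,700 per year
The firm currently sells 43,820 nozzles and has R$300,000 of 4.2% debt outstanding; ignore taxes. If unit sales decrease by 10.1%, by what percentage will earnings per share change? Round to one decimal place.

-51.0%

Total contribution margin = 43,820 × R$6.61 = R$289,650.20.
EBIT = R$289,650.20 − R$219,700 = R$69,950.20.
After interest of R$12,600.00, pre-tax earnings = R$57,350.20.
DCL = total CM / (EBIT − I) = R$289,650.20 / R$57,350.20 = 5.0506.
%ΔEPS = DCL × %ΔSales = 5.0506 × -10.1% = -51.0%.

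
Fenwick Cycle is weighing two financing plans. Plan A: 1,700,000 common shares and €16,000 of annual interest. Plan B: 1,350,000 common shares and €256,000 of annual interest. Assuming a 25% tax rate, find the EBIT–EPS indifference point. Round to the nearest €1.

€1,181,714

At indifference, (EBIT − 16,000)(1 − t)/1,700,000 = (EBIT − 256,000)(1 − t)/1,350,000.
Cancelling (1 − t) and cross-multiplying: 1,350,000·(EBIT − 16,000) = 1,700,000·(EBIT − 256,000).
EBIT × (1,700,000 − 1,350,000) = 256,000 × 1,700,000 − 16,000 × 1,350,000 = 413,600,000,000, so EBIT = 413,600,000,000 ÷ 350,000 = 1,181,714.29.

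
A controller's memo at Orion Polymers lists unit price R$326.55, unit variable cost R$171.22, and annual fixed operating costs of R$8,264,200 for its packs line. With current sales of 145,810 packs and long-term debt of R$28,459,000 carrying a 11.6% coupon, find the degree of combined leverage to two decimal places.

2.04

At 145,810 units, contribution = 145,810 × R$155.33 = R$22,648,667.30.
Operating income = contribution − fixed costs = R$22,648,667.30 − R$8,264,200 = R$14,384,467.30. Interest = R$3,301,244.00, so EBIT − I = R$11,083,223.30.
Degree of total leverage = total CM / (EBIT − interest) = R$22,648,667.30 / R$11,083,223.30 = 2.0435.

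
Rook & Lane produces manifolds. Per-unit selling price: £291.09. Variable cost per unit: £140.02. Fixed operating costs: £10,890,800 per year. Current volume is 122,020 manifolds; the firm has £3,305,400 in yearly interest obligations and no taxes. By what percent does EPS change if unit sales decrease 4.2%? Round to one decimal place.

-18.3%

At 122,020 units, contribution = 122,020 × £151.07 = £18,433,561.40.
Subtracting fixed costs: EBIT = £18,433,561.40 − £10,890,800 = £7,542,761.40.
Interest = £3,305,400.00, so EBIT − I = £4,237,361.40.
Degree of combined leverage = contribution ÷ (EBIT − I) = £18,433,561.40 ÷ £4,237,361.40 = 4.3502.
EPS therefore changes by 4.3502 × (-4.2%) = -18.3%.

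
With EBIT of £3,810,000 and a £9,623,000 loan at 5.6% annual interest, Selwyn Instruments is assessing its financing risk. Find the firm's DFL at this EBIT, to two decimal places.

Annual interest charges come to £538,888.00.
Degree of financial leverage = EBIT / (EBIT − interest) = £3,810,000 / £3,271,112.00 = 1.1647.

1.16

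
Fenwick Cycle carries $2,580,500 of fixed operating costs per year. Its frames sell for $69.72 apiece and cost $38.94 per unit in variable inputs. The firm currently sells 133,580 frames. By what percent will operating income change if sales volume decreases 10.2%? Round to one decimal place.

At 133,580 units, contribution = 133,580 × $30.78 = $4,111,592.40.
Subtracting fixed costs: EBIT = $4,111,592.40 − $2,580,500 = $1,531,092.40.
Degree of operating leverage = $4,111,592.40 / $1,531,092.40 = 2.6854.
%ΔEBIT = DOL × %ΔSales = 2.6854 × -10.2% = -27.4%.

-27.4%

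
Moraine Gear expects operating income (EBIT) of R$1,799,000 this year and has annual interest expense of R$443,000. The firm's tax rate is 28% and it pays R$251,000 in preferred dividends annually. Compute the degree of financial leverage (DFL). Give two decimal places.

1.79

Interest = R$443,000.00.
Pre-tax preferred-dividend burden = R$251,000 ÷ (1 − 0.28) = R$348,611.11.
DFL = EBIT ÷ [EBIT − I − D_p/(1−t)] = R$1,799,000 ÷ [R$1,799,000 − R$443,000.00 − R$348,611.11] = R$1,799,000 ÷ R$1,007,388.89 = 1.7858.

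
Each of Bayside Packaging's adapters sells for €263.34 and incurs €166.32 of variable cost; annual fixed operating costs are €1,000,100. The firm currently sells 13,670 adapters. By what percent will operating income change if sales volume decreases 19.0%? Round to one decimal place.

At 13,670 units, contribution = 13,670 × €97.02 = €1,326,263.40.
Subtracting fixed costs: EBIT = €1,326,263.40 − €1,000,100 = €326,163.40.
Degree of operating leverage = €1,326,263.40 / €326,163.40 = 4.0663.
%ΔEBIT = DOL × %ΔSales = 4.0663 × -19.0% = -77.3%.

-77.3%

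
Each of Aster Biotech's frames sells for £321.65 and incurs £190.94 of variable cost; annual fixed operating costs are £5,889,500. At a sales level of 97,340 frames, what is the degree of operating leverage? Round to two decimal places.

1.86

Contribution at this volume is 97,340 × £130.71 = £12,723,311.40.
Subtracting fixed costs: EBIT = £12,723,311.40 − £5,889,500 = £6,833,811.40.
Degree of operating leverage = £12,723,311.40 / £6,833,811.40 = 1.8618.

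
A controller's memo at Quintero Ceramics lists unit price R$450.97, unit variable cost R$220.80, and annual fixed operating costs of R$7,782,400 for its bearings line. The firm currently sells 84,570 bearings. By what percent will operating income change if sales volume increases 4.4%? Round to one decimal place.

Total contribution margin = 84,570 × R$230.17 = R$19,465,476.90.
Subtracting fixed costs: EBIT = R$19,465,476.90 − R$7,782,400 = R$11,683,076.90.
Degree of operating leverage = R$19,465,476.90 / R$11,683,076.90 = 1.6661.
%ΔEBIT = DOL × %ΔSales = 1.6661 × +4.4% = +7.3%.

+7.3%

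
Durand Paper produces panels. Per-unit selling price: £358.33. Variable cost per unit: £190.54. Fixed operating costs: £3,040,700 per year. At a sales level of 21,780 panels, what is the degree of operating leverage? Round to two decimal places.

Total contribution margin = 21,780 × £167.79 = £3,654,466.20.
EBIT = £3,654,466.20 − £3,040,700 = £613,766.20.
DOL = contribution ÷ EBIT = £3,654,466.20 ÷ £613,766.20 = 5.9542.

5.95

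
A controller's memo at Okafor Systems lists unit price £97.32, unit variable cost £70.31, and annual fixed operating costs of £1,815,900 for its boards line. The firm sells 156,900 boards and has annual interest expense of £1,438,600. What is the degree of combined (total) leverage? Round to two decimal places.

4.31

Contribution at this volume is 156,900 × £27.01 = £4,237,869.00.
Operating income = contribution − fixed costs = £4,237,869.00 − £1,815,900 = £2,421,969.00. Interest = £1,438,600.00.
DOL = £4,237,869.00 ÷ £2,421,969.00 = 1.7498; DFL = £2,421,969.00 ÷ £983,369.00 = 2.4629.
Combined leverage = 1.7498 × 2.4629 = 4.3096.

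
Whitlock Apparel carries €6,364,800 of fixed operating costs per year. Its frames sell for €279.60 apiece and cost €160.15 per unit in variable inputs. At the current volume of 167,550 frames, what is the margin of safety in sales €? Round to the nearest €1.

Each unit contributes €279.60 − €160.15 = €119.45. Break-even units = €6,364,800 ÷ €119.45 = 53,284.22; break-even revenue = 53,284.22 × €279.60 = €14,898,267.73.
Current sales = 167,550 × €279.60 = €46,846,980.00.
Margin of safety = €46,846,980.00 − €14,898,267.73 = €31,948,712.

€31,948,712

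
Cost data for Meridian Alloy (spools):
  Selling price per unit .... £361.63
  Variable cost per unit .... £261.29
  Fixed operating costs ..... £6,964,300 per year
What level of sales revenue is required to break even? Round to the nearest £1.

£25,099,659

CM per unit = £361.63 − £261.29 = £100.34; CM ratio = £100.34 / £361.63 = 0.2775.
Break-even sales = FC ÷ CM ratio = £6,964,300 × £361.63 / £100.34 = £25,099,659.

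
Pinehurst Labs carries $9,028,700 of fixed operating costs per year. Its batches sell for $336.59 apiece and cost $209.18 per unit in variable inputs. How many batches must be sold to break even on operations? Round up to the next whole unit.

Contribution margin per unit = $336.59 − $209.18 = $127.41.
Break-even Q = $9,028,700 / $127.41 = 70,863.35 → 70,864 batches.

70,864 batches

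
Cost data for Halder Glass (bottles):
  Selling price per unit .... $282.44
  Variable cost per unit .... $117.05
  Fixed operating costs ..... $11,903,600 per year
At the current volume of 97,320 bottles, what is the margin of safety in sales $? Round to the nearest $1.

Contribution margin per unit = $282.44 − $117.05 = $165.39. Break-even units = $11,903,600 ÷ $165.39 = 71,972.91; break-even revenue = 71,972.91 × $282.44 = $20,328,029.41.
Current sales = 97,320 × $282.44 = $27,487,060.80.
Margin of safety = $27,487,060.80 − $20,328,029.41 = $7,159,031.

$7,159,031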